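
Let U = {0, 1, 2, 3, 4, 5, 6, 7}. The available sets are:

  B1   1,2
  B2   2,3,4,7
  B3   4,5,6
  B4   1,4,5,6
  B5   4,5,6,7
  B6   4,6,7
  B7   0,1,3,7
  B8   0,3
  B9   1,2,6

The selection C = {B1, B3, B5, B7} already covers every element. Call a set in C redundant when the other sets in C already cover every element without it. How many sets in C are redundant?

2

Drop B1: 2 uncovered — not redundant.
Drop B3: the rest still cover every element — redundant.
Drop B5: the rest still cover every element — redundant.
Drop B7: 0, 3 uncovered — not redundant.
2 redundant: B3, B5.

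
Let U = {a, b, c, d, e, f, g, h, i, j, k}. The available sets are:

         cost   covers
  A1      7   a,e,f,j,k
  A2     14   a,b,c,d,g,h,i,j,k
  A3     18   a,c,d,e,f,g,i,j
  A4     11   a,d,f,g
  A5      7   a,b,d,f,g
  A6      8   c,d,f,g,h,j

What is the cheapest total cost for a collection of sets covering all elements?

A1, A2 cover every element at cost 7 + 14 = 21.
Any cover uses at least 2 sets; among all covering selections none totals below 21.

21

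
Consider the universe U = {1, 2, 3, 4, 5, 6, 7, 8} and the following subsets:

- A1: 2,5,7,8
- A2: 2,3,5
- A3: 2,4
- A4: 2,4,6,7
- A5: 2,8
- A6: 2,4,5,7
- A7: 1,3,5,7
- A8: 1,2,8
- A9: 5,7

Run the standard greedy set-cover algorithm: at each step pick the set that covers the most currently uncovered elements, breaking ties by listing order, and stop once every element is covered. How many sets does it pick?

3

Pick 1: A1 covers 4 new elements (2, 5, 7, 8).
Pick 2: A4 covers 2 new elements (4, 6).
Pick 3: A7 covers 2 new elements (1, 3).
Greedy uses 3 sets.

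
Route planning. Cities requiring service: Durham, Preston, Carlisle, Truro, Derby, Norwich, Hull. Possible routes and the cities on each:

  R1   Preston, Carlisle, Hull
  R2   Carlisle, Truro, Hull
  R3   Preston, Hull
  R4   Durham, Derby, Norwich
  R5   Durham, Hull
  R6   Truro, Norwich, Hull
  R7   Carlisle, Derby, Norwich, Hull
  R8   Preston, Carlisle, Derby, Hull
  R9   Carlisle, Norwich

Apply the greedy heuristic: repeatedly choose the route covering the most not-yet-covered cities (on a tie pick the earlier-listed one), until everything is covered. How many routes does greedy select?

Pick 1: R7 covers 4 new cities (Carlisle, Derby, Norwich, Hull).
Pick 2: R1 covers 1 new cities (Preston).
Pick 3: R2 covers 1 new cities (Truro).
Pick 4: R4 covers 1 new cities (Durham).
Greedy uses 4 routes. (The true minimum is 3.)

4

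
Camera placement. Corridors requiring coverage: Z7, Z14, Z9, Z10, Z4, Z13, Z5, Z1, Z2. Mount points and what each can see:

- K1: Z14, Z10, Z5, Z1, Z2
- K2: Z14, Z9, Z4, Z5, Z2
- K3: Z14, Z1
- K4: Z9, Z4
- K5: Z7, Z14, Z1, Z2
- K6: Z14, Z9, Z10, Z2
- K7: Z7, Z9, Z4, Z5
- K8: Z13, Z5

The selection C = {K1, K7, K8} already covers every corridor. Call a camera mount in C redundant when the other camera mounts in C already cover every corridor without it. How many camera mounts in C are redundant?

0

Drop K1: Z14, Z10, Z1, Z2 uncovered — not redundant.
Drop K7: Z7, Z9, Z4 uncovered — not redundant.
Drop K8: Z13 uncovered — not redundant.
None of the camera mounts in C is redundant.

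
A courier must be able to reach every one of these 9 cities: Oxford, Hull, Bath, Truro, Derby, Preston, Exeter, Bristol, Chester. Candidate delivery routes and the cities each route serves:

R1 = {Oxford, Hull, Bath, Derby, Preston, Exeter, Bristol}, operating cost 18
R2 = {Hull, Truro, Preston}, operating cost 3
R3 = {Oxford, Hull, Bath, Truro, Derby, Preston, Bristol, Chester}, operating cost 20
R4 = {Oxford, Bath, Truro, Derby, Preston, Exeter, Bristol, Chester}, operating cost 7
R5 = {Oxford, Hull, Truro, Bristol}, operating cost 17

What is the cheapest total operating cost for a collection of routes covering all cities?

R2, R4 cover every city at operating cost 3 + 7 = 10.
Any cover uses at least 2 routes; among all covering selections none totals below 10.

10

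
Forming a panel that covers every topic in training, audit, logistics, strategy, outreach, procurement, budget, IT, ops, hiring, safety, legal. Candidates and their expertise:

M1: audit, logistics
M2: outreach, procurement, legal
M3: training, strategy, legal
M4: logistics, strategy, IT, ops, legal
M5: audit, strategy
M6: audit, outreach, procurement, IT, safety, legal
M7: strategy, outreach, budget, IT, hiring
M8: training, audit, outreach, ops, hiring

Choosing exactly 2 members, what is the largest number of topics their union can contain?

Choosing M4, M6 covers {audit, logistics, strategy, outreach, procurement, IT, ops, safety, legal} — 9 topics.
No choice of 2 members does better; here training, budget, hiring are left uncovered.

9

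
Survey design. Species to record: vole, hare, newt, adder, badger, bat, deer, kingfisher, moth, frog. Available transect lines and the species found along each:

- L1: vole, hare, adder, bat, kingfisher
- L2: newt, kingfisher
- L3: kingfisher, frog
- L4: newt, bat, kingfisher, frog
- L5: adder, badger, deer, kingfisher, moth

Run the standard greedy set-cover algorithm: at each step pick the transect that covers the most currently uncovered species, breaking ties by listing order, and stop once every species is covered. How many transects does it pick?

3

Pick 1: L1 covers 5 new species (vole, hare, adder, bat, kingfisher).
Pick 2: L5 covers 3 new species (badger, deer, moth).
Pick 3: L4 covers 2 new species (newt, frog).
Greedy uses 3 transects.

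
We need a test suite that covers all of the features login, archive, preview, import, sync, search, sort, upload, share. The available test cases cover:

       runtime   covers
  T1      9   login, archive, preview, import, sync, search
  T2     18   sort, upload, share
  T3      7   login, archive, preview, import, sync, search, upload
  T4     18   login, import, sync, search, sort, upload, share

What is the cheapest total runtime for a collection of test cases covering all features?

T2, T3 cover every feature at runtime 18 + 7 = 25.
Any cover uses at least 2 test cases; among all covering selections none totals below 25.

25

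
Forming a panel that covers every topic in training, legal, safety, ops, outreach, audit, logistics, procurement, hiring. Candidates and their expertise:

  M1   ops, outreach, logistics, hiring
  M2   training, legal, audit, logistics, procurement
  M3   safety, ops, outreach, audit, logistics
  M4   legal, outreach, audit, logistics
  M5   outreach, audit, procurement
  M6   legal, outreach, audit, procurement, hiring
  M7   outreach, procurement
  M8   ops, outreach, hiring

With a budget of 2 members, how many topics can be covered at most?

Choosing M1, M2 covers {training, legal, ops, outreach, audit, logistics, procurement, hiring} — 8 topics.
No choice of 2 members does better; here safety is left uncovered.

8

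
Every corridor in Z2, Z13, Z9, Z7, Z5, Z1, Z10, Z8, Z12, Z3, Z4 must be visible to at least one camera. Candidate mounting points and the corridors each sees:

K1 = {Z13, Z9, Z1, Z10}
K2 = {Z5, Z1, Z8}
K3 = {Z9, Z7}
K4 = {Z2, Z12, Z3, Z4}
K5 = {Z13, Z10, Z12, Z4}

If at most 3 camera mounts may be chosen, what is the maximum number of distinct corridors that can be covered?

Choosing K1, K2, K4 covers {Z2, Z13, Z9, Z5, Z1, Z10, Z8, Z12, Z3, Z4} — 10 corridors.
No choice of 3 camera mounts does better; here Z7 is left uncovered.

10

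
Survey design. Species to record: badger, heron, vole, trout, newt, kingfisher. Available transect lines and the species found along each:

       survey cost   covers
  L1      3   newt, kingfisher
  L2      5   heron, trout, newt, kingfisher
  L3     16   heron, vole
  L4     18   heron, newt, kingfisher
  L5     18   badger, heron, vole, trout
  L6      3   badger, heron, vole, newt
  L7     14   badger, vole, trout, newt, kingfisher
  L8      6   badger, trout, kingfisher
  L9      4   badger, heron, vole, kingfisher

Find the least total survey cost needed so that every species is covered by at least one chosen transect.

8

L2, L6 cover every species at survey cost 5 + 3 = 8.
Any cover uses at least 2 transects; among all covering selections none totals below 8.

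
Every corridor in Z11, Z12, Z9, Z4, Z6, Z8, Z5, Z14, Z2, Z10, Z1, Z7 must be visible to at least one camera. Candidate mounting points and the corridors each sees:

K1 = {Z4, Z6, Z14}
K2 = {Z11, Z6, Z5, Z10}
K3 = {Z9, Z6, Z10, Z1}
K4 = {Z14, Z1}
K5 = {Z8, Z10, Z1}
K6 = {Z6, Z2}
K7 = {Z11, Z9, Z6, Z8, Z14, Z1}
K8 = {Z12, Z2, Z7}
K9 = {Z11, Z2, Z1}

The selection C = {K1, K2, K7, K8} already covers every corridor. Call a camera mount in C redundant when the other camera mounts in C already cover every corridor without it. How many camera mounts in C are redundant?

0

Drop K1: Z4 uncovered — not redundant.
Drop K2: Z5, Z10 uncovered — not redundant.
Drop K7: Z9, Z8, Z1 uncovered — not redundant.
Drop K8: Z12, Z2, Z7 uncovered — not redundant.
None of the camera mounts in C is redundant.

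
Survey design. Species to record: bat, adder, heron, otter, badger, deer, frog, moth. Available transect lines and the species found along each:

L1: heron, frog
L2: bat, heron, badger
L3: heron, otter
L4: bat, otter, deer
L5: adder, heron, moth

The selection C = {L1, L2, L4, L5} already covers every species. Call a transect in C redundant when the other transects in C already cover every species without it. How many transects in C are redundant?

Drop L1: frog uncovered — not redundant.
Drop L2: badger uncovered — not redundant.
Drop L4: otter, deer uncovered — not redundant.
Drop L5: adder, moth uncovered — not redundant.
None of the transects in C is redundant.

0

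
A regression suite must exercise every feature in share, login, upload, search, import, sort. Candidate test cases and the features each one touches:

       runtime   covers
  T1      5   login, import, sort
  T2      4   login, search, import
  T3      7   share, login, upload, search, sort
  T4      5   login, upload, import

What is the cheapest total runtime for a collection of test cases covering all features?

T2, T3 cover every feature at runtime 4 + 7 = 11.
Any cover uses at least 2 test cases; among all covering selections none totals below 11.

11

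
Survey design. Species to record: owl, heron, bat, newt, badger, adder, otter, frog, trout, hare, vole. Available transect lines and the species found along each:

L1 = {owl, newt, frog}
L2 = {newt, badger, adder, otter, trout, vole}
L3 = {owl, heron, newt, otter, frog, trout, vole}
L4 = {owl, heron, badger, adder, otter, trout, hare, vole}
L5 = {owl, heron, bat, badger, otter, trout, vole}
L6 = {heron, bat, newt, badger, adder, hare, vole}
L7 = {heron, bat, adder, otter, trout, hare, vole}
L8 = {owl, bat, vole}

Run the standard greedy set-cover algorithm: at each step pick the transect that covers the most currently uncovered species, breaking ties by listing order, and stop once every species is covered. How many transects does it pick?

3

Pick 1: L4 covers 8 new species (owl, heron, badger, adder, otter, trout, hare, vole).
Pick 2: L1 covers 2 new species (newt, frog).
Pick 3: L5 covers 1 new species (bat).
Greedy uses 3 transects. (The true minimum is 2.)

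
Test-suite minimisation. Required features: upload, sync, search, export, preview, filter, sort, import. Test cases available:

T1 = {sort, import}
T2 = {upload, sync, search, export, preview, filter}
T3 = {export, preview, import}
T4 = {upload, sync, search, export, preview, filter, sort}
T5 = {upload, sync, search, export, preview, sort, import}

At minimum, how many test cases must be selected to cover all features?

T1, T2 together cover {upload, sync, search, export, preview, filter, sort, import} — every feature.
No single test case contains all 8 features, so 2 is optimal.

2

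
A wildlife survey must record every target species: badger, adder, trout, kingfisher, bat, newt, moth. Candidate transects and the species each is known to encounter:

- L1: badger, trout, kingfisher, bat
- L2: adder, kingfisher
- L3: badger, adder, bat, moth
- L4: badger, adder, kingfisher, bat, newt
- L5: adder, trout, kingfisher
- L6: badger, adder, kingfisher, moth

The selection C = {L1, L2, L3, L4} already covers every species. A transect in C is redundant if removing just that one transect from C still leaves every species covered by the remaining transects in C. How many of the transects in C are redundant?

1

Drop L1: trout uncovered — not redundant.
Drop L2: the rest still cover every species — redundant.
Drop L3: moth uncovered — not redundant.
Drop L4: newt uncovered — not redundant.
1 redundant: L2.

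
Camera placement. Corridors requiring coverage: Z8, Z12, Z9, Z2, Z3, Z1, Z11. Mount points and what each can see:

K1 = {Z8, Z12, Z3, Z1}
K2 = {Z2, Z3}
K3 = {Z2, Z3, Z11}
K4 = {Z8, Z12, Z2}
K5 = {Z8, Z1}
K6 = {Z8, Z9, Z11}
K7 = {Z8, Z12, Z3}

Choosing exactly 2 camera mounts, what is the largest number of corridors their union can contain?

6

Choosing K1, K3 covers {Z8, Z12, Z2, Z3, Z1, Z11} — 6 corridors.
No choice of 2 camera mounts does better; here Z9 is left uncovered.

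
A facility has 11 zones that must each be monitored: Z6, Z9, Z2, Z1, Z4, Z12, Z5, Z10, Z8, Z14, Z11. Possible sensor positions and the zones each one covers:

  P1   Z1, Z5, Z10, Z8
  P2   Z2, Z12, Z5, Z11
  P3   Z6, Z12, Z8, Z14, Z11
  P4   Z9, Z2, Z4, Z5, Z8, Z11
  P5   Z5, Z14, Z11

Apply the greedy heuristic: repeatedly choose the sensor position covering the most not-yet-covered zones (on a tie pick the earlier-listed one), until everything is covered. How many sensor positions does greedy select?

Pick 1: P4 covers 6 new zones (Z9, Z2, Z4, Z5, Z8, Z11).
Pick 2: P3 covers 3 new zones (Z6, Z12, Z14).
Pick 3: P1 covers 2 new zones (Z1, Z10).
Greedy uses 3 sensor positions.

3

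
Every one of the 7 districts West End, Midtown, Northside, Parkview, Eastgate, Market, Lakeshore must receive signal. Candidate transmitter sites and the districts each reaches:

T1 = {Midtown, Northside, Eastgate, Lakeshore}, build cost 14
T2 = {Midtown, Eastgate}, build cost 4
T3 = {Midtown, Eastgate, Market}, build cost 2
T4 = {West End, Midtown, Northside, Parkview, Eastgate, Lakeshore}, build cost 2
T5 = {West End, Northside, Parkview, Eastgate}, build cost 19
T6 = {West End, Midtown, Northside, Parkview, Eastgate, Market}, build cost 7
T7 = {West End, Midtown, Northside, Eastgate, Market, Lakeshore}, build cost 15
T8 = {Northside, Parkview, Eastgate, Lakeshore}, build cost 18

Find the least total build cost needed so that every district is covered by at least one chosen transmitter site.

4

T3, T4 cover every district at build cost 2 + 2 = 4.
Any cover uses at least 2 transmitter sites; among all covering selections none totals below 4.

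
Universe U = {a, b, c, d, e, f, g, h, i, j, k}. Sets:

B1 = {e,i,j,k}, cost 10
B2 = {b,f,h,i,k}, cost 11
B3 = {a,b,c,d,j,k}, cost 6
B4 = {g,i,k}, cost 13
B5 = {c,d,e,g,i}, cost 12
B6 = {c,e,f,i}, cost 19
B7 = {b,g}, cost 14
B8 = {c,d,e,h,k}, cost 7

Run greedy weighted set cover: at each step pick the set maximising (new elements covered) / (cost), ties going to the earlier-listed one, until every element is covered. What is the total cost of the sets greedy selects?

36

Pick 1: B3 adds 6 new (a, b, c, d, j, k) at cost 6 (ratio 6/6).
Pick 2: B8 adds 2 new (e, h) at cost 7 (ratio 2/7).
Pick 3: B2 adds 2 new (f, i) at cost 11 (ratio 2/11).
Pick 4: B5 adds 1 new (g) at cost 12 (ratio 1/12).
Greedy total cost: 6 + 7 + 11 + 12 = 36. (The true optimum is 29, so greedy overshoots here.)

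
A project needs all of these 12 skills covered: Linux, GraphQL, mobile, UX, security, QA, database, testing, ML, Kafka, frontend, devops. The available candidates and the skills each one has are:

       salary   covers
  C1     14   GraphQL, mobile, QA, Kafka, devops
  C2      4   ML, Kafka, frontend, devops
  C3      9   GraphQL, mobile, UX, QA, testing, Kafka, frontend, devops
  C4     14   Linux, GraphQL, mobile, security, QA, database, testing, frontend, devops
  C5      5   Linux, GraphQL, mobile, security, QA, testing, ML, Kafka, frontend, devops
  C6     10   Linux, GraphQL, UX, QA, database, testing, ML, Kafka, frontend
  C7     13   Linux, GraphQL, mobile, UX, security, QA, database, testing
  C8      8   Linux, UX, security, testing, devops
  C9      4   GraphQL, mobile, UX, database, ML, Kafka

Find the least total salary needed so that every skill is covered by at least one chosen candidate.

C5, C9 cover every skill at salary 5 + 4 = 9.
Any cover uses at least 2 candidates; among all covering selections none totals below 9.

9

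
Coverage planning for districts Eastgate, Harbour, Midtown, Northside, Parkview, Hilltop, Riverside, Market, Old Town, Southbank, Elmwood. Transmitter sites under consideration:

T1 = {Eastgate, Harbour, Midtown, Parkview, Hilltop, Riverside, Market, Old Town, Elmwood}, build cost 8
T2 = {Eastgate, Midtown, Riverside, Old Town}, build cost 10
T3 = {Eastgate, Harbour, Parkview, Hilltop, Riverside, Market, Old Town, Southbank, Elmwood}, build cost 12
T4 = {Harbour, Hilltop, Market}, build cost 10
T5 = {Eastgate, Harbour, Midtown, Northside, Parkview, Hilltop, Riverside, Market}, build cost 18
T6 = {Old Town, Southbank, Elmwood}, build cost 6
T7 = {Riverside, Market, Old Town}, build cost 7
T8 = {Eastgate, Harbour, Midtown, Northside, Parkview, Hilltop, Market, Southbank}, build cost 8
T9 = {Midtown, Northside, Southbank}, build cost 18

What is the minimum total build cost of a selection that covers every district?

T1, T8 cover every district at build cost 8 + 8 = 16.
Any cover uses at least 2 transmitter sites; among all covering selections none totals below 16.

16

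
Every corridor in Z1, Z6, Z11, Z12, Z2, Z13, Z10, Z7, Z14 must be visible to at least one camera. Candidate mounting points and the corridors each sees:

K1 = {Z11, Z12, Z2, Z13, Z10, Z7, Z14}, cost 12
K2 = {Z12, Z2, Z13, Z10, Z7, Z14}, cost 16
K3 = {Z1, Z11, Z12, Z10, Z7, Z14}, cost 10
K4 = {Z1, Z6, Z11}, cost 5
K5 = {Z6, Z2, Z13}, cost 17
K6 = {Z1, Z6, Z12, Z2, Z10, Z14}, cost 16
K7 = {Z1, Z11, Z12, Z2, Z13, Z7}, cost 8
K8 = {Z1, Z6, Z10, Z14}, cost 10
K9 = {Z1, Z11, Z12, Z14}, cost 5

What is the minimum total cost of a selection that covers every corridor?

17

K1, K4 cover every corridor at cost 12 + 5 = 17.
Any cover uses at least 2 camera mounts; among all covering selections none totals below 17.
Greedy by coverage-per-cost would pick K9, K7, K4, K3 for 28 — worse than the optimum 17.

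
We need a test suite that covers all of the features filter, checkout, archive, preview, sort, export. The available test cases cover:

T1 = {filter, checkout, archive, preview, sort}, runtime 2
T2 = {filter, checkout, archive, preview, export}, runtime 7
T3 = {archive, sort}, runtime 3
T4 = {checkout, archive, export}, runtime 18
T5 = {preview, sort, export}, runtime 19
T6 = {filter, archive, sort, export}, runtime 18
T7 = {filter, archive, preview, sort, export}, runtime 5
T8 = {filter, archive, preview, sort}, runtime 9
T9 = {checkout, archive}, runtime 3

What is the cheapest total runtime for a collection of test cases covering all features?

7

T1, T7 cover every feature at runtime 2 + 5 = 7.
Any cover uses at least 2 test cases; among all covering selections none totals below 7.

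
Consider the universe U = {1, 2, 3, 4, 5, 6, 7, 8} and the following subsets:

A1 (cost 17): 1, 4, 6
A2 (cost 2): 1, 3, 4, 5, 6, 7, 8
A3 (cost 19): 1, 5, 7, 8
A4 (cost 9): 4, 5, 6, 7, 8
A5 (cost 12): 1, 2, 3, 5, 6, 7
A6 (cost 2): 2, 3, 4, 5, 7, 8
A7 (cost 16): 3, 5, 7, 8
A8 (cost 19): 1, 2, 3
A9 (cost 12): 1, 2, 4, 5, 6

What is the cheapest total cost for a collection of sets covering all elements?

A2, A6 cover every element at cost 2 + 2 = 4.
Any cover uses at least 2 sets; among all covering selections none totals below 4.

4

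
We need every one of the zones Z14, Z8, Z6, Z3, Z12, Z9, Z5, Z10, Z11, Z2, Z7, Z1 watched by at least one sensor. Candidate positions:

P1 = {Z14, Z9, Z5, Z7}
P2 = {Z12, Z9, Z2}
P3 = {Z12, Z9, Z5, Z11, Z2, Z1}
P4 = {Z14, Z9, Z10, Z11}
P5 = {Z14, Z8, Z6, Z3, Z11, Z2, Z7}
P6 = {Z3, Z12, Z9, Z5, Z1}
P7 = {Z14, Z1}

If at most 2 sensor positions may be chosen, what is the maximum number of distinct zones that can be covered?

Choosing P3, P5 covers {Z14, Z8, Z6, Z3, Z12, Z9, Z5, Z11, Z2, Z7, Z1} — 11 zones.
No choice of 2 sensor positions does better; here Z10 is left uncovered.

11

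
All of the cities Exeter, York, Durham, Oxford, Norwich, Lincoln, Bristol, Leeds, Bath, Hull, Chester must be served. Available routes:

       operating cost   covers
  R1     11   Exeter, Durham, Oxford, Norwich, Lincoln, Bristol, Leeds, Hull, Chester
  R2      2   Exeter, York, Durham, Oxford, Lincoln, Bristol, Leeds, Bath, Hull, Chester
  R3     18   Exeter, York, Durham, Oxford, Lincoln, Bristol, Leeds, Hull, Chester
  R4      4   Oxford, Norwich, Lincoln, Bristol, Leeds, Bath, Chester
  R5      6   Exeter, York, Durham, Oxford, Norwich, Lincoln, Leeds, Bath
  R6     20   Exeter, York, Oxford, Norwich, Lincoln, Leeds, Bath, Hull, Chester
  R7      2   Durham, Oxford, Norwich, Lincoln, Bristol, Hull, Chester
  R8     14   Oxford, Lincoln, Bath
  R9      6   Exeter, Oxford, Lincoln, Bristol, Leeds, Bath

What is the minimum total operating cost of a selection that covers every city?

R2, R7 cover every city at operating cost 2 + 2 = 4.
Any cover uses at least 2 routes; among all covering selections none totals below 4.

4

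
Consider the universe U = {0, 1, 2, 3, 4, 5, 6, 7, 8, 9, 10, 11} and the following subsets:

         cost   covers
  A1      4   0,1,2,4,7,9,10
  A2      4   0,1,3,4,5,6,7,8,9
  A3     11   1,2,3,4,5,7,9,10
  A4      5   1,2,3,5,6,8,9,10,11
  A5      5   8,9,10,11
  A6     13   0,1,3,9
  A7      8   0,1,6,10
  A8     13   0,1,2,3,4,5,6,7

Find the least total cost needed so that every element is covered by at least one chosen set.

A1, A4 cover every element at cost 4 + 5 = 9.
Any cover uses at least 2 sets; among all covering selections none totals below 9.

9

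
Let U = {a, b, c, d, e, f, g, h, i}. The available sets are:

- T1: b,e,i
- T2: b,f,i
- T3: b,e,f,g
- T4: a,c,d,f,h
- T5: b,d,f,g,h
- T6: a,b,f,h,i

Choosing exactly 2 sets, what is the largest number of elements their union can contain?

8

Choosing T1, T4 covers {a, b, c, d, e, f, h, i} — 8 elements.
No choice of 2 sets does better; here g is left uncovered.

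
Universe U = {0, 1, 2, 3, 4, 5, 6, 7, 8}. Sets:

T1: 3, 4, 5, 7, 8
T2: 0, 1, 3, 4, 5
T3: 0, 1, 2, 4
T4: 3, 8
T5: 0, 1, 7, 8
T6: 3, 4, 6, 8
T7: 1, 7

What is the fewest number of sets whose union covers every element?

T1, T3, T6 together cover {0, 1, 2, 3, 4, 5, 6, 7, 8} — every element.
No 2 of the 7 sets cover everything (all 21 pairs fall short), so 3 is minimum.

3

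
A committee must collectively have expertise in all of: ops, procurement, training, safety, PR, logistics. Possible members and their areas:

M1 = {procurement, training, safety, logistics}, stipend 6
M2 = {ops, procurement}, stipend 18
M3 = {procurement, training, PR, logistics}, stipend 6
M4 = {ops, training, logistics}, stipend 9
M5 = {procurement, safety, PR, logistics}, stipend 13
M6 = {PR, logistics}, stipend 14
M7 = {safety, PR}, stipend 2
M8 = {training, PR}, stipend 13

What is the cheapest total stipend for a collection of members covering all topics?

M1, M4, M7 cover every topic at stipend 6 + 9 + 2 = 17.
Any cover uses at least 2 members; among all covering selections none totals below 17.

17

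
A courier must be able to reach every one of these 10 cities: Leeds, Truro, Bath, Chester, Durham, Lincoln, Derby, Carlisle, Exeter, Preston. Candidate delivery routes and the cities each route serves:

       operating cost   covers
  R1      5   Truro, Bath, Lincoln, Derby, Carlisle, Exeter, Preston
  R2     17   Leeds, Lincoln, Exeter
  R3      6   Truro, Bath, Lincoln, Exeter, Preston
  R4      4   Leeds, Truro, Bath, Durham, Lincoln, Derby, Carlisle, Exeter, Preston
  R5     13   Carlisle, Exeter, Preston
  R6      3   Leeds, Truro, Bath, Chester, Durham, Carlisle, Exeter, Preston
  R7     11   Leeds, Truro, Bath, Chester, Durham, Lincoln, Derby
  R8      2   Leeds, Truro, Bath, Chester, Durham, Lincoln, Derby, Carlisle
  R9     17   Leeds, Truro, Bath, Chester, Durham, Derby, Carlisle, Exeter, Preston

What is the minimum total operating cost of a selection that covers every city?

5

R6, R8 cover every city at operating cost 3 + 2 = 5.
Any cover uses at least 2 routes; among all covering selections none totals below 5.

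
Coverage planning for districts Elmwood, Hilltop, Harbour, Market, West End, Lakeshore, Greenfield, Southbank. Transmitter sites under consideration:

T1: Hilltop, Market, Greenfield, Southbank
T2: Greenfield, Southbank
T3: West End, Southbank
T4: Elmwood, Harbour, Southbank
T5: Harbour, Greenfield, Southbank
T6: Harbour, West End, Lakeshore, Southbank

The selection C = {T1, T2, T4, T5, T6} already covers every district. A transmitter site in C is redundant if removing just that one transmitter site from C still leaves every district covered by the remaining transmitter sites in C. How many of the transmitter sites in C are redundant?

Drop T1: Hilltop, Market uncovered — not redundant.
Drop T2: the rest still cover every district — redundant.
Drop T4: Elmwood uncovered — not redundant.
Drop T5: the rest still cover every district — redundant.
Drop T6: West End, Lakeshore uncovered — not redundant.
2 redundant: T2, T5.

2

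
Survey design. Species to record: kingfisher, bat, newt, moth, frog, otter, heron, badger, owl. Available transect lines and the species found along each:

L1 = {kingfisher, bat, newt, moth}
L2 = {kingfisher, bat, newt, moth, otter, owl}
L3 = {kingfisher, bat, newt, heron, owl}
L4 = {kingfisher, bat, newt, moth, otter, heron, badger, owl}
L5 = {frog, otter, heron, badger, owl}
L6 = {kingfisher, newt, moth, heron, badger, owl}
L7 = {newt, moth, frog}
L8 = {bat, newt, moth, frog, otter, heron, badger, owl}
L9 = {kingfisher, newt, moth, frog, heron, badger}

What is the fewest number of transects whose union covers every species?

2

L1, L5 together cover {kingfisher, bat, newt, moth, frog, otter, heron, badger, owl} — every species.
No single transect contains all 9 species, so 2 is optimal.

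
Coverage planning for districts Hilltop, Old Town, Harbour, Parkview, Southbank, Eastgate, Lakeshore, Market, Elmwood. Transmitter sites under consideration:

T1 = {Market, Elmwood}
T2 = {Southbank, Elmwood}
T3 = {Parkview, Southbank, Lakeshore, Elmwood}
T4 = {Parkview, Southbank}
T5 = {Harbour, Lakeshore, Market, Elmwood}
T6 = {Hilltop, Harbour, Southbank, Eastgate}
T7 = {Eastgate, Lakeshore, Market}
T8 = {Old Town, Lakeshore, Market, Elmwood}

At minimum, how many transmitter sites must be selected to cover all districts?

T3, T6, T8 together cover {Hilltop, Old Town, Harbour, Parkview, Southbank, Eastgate, Lakeshore, Market, Elmwood} — every district.
No 2 of the 8 transmitter sites cover everything (all 28 pairs fall short), so 3 is minimum.

3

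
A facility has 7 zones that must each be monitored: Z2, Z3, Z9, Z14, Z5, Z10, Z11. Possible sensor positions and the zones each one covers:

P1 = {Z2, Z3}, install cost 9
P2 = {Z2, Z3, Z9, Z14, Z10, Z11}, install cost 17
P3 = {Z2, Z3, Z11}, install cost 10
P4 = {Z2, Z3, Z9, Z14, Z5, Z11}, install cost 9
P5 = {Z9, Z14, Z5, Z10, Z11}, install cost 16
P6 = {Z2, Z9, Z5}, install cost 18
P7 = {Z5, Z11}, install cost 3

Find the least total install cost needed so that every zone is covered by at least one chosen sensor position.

20

P2, P7 cover every zone at install cost 17 + 3 = 20.
Any cover uses at least 2 sensor positions; among all covering selections none totals below 20.
Greedy by coverage-per-install cost would pick P4, P5 for 25 — worse than the optimum 20.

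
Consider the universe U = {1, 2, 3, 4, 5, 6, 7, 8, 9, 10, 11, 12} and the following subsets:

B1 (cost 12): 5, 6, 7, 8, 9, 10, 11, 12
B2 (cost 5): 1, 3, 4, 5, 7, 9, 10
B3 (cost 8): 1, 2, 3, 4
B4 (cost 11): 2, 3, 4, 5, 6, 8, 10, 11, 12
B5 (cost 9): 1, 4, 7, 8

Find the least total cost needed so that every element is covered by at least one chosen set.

16

B2, B4 cover every element at cost 5 + 11 = 16.
Any cover uses at least 2 sets; among all covering selections none totals below 16.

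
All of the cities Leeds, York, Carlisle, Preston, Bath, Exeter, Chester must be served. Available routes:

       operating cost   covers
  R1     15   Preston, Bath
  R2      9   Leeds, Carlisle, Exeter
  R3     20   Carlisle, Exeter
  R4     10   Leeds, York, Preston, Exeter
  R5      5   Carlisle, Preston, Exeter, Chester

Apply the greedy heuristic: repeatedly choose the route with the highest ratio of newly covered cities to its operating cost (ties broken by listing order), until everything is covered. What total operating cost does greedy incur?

Pick 1: R5 adds 4 new (Carlisle, Preston, Exeter, Chester) at operating cost 5 (ratio 4/5).
Pick 2: R4 adds 2 new (Leeds, York) at operating cost 10 (ratio 2/10).
Pick 3: R1 adds 1 new (Bath) at operating cost 15 (ratio 1/15).
Greedy total operating cost: 5 + 10 + 15 = 30.

30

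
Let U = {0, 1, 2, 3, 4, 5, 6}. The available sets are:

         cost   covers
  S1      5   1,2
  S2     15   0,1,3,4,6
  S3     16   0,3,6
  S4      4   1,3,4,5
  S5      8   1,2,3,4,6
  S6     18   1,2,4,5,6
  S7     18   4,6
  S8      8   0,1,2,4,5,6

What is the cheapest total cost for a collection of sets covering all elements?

S4, S8 cover every element at cost 4 + 8 = 12.
Any cover uses at least 2 sets; among all covering selections none totals below 12.

12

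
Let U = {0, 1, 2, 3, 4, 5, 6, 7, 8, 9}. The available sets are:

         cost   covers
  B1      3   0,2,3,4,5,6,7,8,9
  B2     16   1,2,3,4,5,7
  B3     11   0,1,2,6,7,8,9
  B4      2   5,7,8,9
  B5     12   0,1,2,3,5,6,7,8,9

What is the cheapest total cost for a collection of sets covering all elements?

14

B1, B3 cover every element at cost 3 + 11 = 14.
Any cover uses at least 2 sets; among all covering selections none totals below 14.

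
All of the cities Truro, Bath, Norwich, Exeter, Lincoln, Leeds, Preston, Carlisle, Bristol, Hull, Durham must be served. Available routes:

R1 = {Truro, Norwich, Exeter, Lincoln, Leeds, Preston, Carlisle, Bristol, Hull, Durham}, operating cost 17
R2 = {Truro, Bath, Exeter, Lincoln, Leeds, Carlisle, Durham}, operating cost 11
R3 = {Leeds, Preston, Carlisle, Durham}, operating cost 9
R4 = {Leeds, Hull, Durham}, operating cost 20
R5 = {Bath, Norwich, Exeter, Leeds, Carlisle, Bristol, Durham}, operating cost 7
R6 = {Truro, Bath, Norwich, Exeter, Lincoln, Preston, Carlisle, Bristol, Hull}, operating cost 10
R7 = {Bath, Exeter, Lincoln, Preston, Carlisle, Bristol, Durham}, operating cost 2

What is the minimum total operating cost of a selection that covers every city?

R5, R6 cover every city at operating cost 7 + 10 = 17.
Any cover uses at least 2 routes; among all covering selections none totals below 17.

17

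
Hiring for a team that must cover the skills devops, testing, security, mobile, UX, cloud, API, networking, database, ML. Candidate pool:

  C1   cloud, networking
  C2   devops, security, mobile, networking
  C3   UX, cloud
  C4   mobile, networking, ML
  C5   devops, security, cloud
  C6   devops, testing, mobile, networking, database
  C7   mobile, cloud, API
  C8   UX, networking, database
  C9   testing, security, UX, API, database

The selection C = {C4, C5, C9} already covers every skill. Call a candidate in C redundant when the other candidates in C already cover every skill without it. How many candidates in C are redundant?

Drop C4: mobile, networking, ML uncovered — not redundant.
Drop C5: devops, cloud uncovered — not redundant.
Drop C9: testing, UX, API, database uncovered — not redundant.
None of the candidates in C is redundant.

0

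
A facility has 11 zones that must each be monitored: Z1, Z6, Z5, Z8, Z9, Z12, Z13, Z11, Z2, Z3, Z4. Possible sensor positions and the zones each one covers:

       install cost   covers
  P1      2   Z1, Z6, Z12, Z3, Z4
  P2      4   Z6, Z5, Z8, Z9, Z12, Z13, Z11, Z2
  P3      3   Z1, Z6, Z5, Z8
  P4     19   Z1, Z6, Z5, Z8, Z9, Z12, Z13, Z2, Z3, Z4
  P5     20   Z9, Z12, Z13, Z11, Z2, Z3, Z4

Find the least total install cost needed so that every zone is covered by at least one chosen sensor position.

P1, P2 cover every zone at install cost 2 + 4 = 6.
Any cover uses at least 2 sensor positions; among all covering selections none totals below 6.

6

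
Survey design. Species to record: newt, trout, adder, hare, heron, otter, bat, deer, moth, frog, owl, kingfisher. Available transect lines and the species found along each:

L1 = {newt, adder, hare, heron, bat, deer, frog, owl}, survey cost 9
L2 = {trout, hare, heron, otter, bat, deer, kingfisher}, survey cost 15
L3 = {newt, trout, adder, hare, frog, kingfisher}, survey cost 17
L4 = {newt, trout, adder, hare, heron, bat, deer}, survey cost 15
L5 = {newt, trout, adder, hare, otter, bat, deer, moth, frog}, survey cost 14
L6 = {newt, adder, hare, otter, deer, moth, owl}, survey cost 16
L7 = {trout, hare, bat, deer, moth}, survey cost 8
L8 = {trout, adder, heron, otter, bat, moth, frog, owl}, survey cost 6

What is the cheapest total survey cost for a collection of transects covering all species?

30

L1, L2, L8 cover every species at survey cost 9 + 15 + 6 = 30.
Any cover uses at least 3 transects; among all covering selections none totals below 30.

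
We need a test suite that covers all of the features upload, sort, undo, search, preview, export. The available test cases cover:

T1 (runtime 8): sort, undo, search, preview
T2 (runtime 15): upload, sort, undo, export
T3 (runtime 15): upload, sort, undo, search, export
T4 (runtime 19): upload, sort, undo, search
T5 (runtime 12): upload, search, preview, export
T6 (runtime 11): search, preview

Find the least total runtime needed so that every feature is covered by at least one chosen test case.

20

T1, T5 cover every feature at runtime 8 + 12 = 20.
Any cover uses at least 2 test cases; among all covering selections none totals below 20.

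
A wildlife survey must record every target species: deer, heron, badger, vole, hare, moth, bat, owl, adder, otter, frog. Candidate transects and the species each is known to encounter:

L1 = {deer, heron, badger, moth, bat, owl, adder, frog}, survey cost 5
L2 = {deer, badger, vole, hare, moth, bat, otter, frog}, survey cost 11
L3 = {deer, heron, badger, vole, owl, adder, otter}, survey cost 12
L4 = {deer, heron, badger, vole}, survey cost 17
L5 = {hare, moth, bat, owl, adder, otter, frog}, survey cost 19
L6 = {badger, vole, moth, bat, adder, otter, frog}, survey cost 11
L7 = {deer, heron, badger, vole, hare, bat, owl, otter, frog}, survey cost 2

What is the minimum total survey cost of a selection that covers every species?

7

L1, L7 cover every species at survey cost 5 + 2 = 7.
Any cover uses at least 2 transects; among all covering selections none totals below 7.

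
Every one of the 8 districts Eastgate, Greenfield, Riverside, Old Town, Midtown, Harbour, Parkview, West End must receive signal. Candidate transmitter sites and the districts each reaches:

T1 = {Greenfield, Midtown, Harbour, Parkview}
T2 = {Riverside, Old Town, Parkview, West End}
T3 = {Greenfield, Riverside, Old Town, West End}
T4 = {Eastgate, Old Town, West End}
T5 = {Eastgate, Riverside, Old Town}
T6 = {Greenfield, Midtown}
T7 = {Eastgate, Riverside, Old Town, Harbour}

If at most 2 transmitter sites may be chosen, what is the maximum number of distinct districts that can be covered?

7

Choosing T1, T2 covers {Greenfield, Riverside, Old Town, Midtown, Harbour, Parkview, West End} — 7 districts.
No choice of 2 transmitter sites does better; here Eastgate is left uncovered.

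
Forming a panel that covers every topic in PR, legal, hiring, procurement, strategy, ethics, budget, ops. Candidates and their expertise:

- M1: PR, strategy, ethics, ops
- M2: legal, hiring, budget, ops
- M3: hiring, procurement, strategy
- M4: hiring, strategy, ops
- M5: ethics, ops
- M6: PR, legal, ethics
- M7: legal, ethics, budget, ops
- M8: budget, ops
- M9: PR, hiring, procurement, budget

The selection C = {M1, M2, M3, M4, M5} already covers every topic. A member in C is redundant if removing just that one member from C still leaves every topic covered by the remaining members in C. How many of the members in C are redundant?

Drop M1: PR uncovered — not redundant.
Drop M2: legal, budget uncovered — not redundant.
Drop M3: procurement uncovered — not redundant.
Drop M4: the rest still cover every topic — redundant.
Drop M5: the rest still cover every topic — redundant.
2 redundant: M4, M5.

2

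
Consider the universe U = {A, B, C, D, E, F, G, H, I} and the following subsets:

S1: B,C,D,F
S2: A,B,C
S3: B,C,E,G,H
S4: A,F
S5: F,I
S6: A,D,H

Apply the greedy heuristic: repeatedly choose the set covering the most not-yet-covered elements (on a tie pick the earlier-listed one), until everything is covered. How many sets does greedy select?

4

Pick 1: S3 covers 5 new elements (B, C, E, G, H).
Pick 2: S1 covers 2 new elements (D, F).
Pick 3: S2 covers 1 new elements (A).
Pick 4: S5 covers 1 new elements (I).
Greedy uses 4 sets. (The true minimum is 3.)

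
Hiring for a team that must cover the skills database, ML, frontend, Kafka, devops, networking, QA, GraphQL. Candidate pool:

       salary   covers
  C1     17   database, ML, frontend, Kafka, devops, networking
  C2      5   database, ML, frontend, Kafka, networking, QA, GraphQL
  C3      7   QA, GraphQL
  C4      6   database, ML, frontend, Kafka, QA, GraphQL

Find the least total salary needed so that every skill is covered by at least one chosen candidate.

22

C1, C2 cover every skill at salary 17 + 5 = 22.
Any cover uses at least 2 candidates; among all covering selections none totals below 22.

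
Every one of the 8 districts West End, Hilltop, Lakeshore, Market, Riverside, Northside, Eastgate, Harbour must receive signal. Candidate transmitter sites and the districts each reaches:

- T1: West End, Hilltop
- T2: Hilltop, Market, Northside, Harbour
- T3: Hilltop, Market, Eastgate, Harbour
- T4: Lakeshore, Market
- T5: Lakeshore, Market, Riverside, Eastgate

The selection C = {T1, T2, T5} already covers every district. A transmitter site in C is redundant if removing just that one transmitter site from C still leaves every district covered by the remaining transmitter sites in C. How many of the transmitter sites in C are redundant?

0

Drop T1: West End uncovered — not redundant.
Drop T2: Northside, Harbour uncovered — not redundant.
Drop T5: Lakeshore, Riverside, Eastgate uncovered — not redundant.
None of the transmitter sites in C is redundant.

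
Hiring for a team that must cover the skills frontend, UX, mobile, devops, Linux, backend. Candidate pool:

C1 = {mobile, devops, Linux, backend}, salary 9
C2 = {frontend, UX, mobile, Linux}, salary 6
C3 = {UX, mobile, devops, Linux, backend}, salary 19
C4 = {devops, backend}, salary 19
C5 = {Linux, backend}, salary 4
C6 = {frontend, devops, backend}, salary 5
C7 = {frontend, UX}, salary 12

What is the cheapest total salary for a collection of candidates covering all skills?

C2, C6 cover every skill at salary 6 + 5 = 11.
Any cover uses at least 2 candidates; among all covering selections none totals below 11.

11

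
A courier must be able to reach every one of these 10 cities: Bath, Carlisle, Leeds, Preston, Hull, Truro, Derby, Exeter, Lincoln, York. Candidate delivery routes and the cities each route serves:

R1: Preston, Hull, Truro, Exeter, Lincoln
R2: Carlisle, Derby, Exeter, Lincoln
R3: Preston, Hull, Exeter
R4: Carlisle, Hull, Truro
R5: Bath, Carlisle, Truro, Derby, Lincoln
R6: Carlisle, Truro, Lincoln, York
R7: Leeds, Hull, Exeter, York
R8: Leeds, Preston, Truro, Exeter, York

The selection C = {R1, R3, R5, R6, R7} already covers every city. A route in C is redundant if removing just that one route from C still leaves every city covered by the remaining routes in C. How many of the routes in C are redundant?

Drop R1: the rest still cover every city — redundant.
Drop R3: the rest still cover every city — redundant.
Drop R5: Bath, Derby uncovered — not redundant.
Drop R6: the rest still cover every city — redundant.
Drop R7: Leeds uncovered — not redundant.
3 redundant: R1, R3, R6.

3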